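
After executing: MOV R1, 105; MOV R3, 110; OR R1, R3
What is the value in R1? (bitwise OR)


Register state trace:
  MOV R1, 105  → R1 = 105 (0b01101001)
  MOV R3, 110  → R3 = 110 (0b01101110)
  OR R1, R3   → R1 = 105 OR 110 = 111 (0b01101111)
Final: R1 = 111

111


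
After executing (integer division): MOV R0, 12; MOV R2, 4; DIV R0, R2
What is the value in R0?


Register state trace:
  MOV R0, 12  → R0 = 12
  MOV R2, 4  → R2 = 4
  DIV R0, R2  → R0 = 12 // 4 = 3
Final: R0 = 3

3


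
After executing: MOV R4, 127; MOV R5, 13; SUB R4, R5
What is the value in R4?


Register state trace:
  MOV R4, 127  → R4 = 127
  MOV R5, 13  → R5 = 13
  SUB R4, R5  → R4 = 127 - 13 = 114
Final: R4 = 114

114


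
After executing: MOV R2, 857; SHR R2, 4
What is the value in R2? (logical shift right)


Register state trace:
  MOV R2, 857  → R2 = 857
  SHR R2, 4  → R2 = 857 >> 4 = 857 // 2^4 = 53
Final: R2 = 53

53


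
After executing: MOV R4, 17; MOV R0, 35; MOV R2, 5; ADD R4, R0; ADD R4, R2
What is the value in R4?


Register state trace:
  MOV R4, 17  → R4 = 17
  MOV R0, 35  → R0 = 35
  MOV R2, 5  → R2 = 5
  ADD R4, R0  → R4 = 17 + 35 = 52
  ADD R4, R2  → R4 = 52 + 5 = 57
Final: R4 = 57

57


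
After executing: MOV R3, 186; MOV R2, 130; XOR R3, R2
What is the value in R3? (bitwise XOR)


Register state trace:
  MOV R3, 186  → R3 = 186 (0b10111010)
  MOV R2, 130  → R2 = 130 (0b10000010)
  XOR R3, R2  → R3 = 186 XOR 130 = 56 (0b00111000)
Final: R3 = 56

56


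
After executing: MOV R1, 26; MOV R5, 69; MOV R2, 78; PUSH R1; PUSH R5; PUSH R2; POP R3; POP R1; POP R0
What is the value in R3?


Stack trace (top is rightmost):
  MOV R1, 26  → R1 = 26
  MOV R5, 69  → R5 = 69
  MOV R2, 78  → R2 = 78
  PUSH R1  → stack: [26]
  PUSH R5  → stack: [26, 69]
  PUSH R2  → stack: [26, 69, 78]
  POP R3  → R3 = 78, stack: [26, 69]
  POP R1  → R1 = 69, stack: [26]
  POP R0  → R0 = 26, stack: []
Final: R3 = 78

78


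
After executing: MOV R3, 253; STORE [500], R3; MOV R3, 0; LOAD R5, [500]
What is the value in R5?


Register and memory trace:
  MOV R3, 253  → R3 = 253
  STORE [500], R3  → mem[500] = 253
  MOV R3, 0  → R3 = 0
  LOAD R5, [500]  → R5 = mem[500] = 253
Final: R5 = 253

253


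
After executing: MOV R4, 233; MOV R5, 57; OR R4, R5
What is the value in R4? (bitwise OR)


Register state trace:
  MOV R4, 233  → R4 = 233 (0b11101001)
  MOV R5, 57  → R5 = 57 (0b00111001)
  OR R4, R5   → R4 = 233 OR 57 = 249 (0b11111001)
Final: R4 = 249

249


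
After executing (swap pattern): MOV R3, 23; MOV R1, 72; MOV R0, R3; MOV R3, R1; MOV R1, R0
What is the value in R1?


Register state trace (swap pattern):
  MOV R3, 23  → R3 = 23
  MOV R1, 72  → R1 = 72
  MOV R0, R3  → R0 = 23  (save R3)
  MOV R3, R1  → R3 = 72  (R3 gets R1's value)
  MOV R1, R0  → R1 = 23  (R1 gets saved value)
Final: R1 = 23

23


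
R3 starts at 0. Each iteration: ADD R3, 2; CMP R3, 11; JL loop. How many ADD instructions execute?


Loop trace (R3 starts at 0, target 11, step 2):
  ADD #1: R3 = 0 + 2 = 2  → 2 < 11, loop
  ADD #2: R3 = 2 + 2 = 4  → 4 < 11, loop
  ADD #3: R3 = 4 + 2 = 6  → 6 < 11, loop
  ADD #4: R3 = 6 + 2 = 8  → 8 < 11, loop
  ADD #5: R3 = 8 + 2 = 10  → 10 < 11, loop
  ADD #6: R3 = 10 + 2 = 12  → 12 >= 11, exit
Total ADD instructions: 6

6


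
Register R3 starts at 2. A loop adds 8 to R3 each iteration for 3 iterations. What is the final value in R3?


Starting value: R3 = 2
  Iter 1: R3 = 2 + 8 = 10
  Iter 2: R3 = 10 + 8 = 18
  Iter 3: R3 = 18 + 8 = 26
Final: R3 = 26

26


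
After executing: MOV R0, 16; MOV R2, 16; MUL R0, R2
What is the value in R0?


Register state trace:
  MOV R0, 16  → R0 = 16
  MOV R2, 16  → R2 = 16
  MUL R0, R2  → R0 = 16 * 16 = 256
Final: R0 = 256

256


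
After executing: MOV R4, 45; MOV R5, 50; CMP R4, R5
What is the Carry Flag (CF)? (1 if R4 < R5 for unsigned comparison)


Register state trace:
  MOV R4, 45  → R4 = 45
  MOV R5, 50  → R5 = 50
  CMP R4, R5  → unsigned 45 - 50: borrow occurs
  45 < 50, so CF = 1
CF = 1

1


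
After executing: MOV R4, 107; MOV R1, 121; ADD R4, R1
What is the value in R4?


Register state trace:
  MOV R4, 107  → R4 = 107
  MOV R1, 121  → R1 = 121
  ADD R4, R1  → R4 = 107 + 121 = 228
Final: R4 = 228

228


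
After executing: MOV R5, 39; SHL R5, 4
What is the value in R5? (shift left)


Register state trace:
  MOV R5, 39  → R5 = 39
  SHL R5, 4  → R5 = 39 << 4 = 39 * 2^4 = 624
Final: R5 = 624

624


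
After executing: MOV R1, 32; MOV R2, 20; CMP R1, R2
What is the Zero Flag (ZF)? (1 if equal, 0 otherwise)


Register state trace:
  MOV R1, 32  → R1 = 32
  MOV R2, 20  → R2 = 20
  CMP R1, R2  → computes 32 - 20 = 12
  Result is nonzero, so values are not equal
ZF = 0

0


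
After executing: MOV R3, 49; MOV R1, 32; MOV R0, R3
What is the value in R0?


Register state trace:
  MOV R3, 49  → R3 = 49
  MOV R1, 32  → R1 = 32
  MOV R0, R3  → R0 = 49
Final: R0 = 49

49


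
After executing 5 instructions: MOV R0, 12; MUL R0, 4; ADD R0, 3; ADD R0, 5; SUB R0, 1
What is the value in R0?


Register state trace:
  MOV R0, 12  → R0 = 12
  MUL R0, 4  → R0 = 12 * 4 = 48
  ADD R0, 3  → R0 = 48 + 3 = 51
  ADD R0, 5  → R0 = 51 + 5 = 56
  SUB R0, 1  → R0 = 56 - 1 = 55
Final: R0 = 55

55


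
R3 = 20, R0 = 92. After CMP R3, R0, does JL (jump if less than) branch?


Trace:
  R3 = 20, R0 = 92
  CMP R3, R0  → compares 20 vs 92
  JL checks: is 20 less than 92?
  20 < 92, so condition is true
Branch taken: Yes

Yes


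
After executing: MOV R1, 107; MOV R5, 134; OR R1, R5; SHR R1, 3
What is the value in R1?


Register state trace:
  MOV R1, 107  → R1 = 107 (0b01101011)
  MOV R5, 134  → R5 = 134 (0b10000110)
  OR R1, R5  → R1 = 107 OR 134 = 239 (0b11101111)
  SHR R1, 3  → R1 = 239 >> 3 = 29
Final: R1 = 29

29


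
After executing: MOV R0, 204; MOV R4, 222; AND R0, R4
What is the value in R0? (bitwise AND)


Register state trace:
  MOV R0, 204  → R0 = 204 (0b11001100)
  MOV R4, 222  → R4 = 222 (0b11011110)
  AND R0, R4  → R0 = 204 AND 222 = 204 (0b11001100)
Final: R0 = 204

204


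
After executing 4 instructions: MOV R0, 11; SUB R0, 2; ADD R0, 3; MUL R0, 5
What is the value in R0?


Register state trace:
  MOV R0, 11  → R0 = 11
  SUB R0, 2  → R0 = 11 - 2 = 9
  ADD R0, 3  → R0 = 9 + 3 = 12
  MUL R0, 5  → R0 = 12 * 5 = 60
Final: R0 = 60

60


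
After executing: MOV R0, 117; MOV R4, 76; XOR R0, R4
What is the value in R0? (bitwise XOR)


Register state trace:
  MOV R0, 117  → R0 = 117 (0b01110101)
  MOV R4, 76  → R4 = 76 (0b01001100)
  XOR R0, R4  → R0 = 117 XOR 76 = 57 (0b00111001)
Final: R0 = 57

57


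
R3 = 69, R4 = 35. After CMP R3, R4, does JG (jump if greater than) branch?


Trace:
  R3 = 69, R4 = 35
  CMP R3, R4  → compares 69 vs 35
  JG checks: is 69 greater than 35?
  69 > 35, so condition is true
Branch taken: Yes

Yes


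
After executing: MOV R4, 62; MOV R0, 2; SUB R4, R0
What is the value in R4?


Register state trace:
  MOV R4, 62  → R4 = 62
  MOV R0, 2  → R0 = 2
  SUB R4, R0  → R4 = 62 - 2 = 60
Final: R4 = 60

60


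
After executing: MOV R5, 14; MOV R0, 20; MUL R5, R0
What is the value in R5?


Register state trace:
  MOV R5, 14  → R5 = 14
  MOV R0, 20  → R0 = 20
  MUL R5, R0  → R5 = 14 * 20 = 280
Final: R5 = 280

280


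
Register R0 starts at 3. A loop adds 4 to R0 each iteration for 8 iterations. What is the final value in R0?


Starting value: R0 = 3
  Iter 1: R0 = 3 + 4 = 7
  Iter 2: R0 = 7 + 4 = 11
  Iter 3: R0 = 11 + 4 = 15
  Iter 4: R0 = 15 + 4 = 19
  Iter 5: R0 = 19 + 4 = 23
  Iter 6: R0 = 23 + 4 = 27
  Iter 7: R0 = 27 + 4 = 31
  Iter 8: R0 = 31 + 4 = 35
Final: R0 = 35

35


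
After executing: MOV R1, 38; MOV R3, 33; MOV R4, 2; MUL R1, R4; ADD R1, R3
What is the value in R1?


Register state trace:
  MOV R1, 38  → R1 = 38
  MOV R3, 33  → R3 = 33
  MOV R4, 2  → R4 = 2
  MUL R1, R4  → R1 = 38 * 2 = 76
  ADD R1, R3  → R1 = 76 + 33 = 109
Final: R1 = 109

109


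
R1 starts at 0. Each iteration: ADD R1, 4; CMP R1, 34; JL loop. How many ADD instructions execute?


Loop trace (R1 starts at 0, target 34, step 4):
  ADD #1: R1 = 0 + 4 = 4  → 4 < 34, loop
  ADD #2: R1 = 4 + 4 = 8  → 8 < 34, loop
  ADD #3: R1 = 8 + 4 = 12  → 12 < 34, loop
  ADD #4: R1 = 12 + 4 = 16  → 16 < 34, loop
  ADD #5: R1 = 16 + 4 = 20  → 20 < 34, loop
  ADD #6: R1 = 20 + 4 = 24  → 24 < 34, loop
  ADD #7: R1 = 24 + 4 = 28  → 28 < 34, loop
  ADD #8: R1 = 28 + 4 = 32  → 32 < 34, loop
  ADD #9: R1 = 32 + 4 = 36  → 36 >= 34, exit
Total ADD instructions: 9

9


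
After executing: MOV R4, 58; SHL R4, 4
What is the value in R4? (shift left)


Register state trace:
  MOV R4, 58  → R4 = 58
  SHL R4, 4  → R4 = 58 << 4 = 58 * 2^4 = 928
Final: R4 = 928

928


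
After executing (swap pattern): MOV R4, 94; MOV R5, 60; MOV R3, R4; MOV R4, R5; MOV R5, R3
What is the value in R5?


Register state trace (swap pattern):
  MOV R4, 94  → R4 = 94
  MOV R5, 60  → R5 = 60
  MOV R3, R4  → R3 = 94  (save R4)
  MOV R4, R5  → R4 = 60  (R4 gets R5's value)
  MOV R5, R3  → R5 = 94  (R5 gets saved value)
Final: R5 = 94

94


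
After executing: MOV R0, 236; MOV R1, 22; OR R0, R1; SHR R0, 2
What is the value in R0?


Register state trace:
  MOV R0, 236  → R0 = 236 (0b11101100)
  MOV R1, 22  → R1 = 22 (0b00010110)
  OR R0, R1  → R0 = 236 OR 22 = 254 (0b11111110)
  SHR R0, 2  → R0 = 254 >> 2 = 63
Final: R0 = 63

63


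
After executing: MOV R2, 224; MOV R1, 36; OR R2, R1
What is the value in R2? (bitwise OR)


Register state trace:
  MOV R2, 224  → R2 = 224 (0b11100000)
  MOV R1, 36  → R1 = 36 (0b00100100)
  OR R2, R1   → R2 = 224 OR 36 = 228 (0b11100100)
Final: R2 = 228

228


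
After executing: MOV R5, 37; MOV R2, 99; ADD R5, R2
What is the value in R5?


Register state trace:
  MOV R5, 37  → R5 = 37
  MOV R2, 99  → R2 = 99
  ADD R5, R2  → R5 = 37 + 99 = 136
Final: R5 = 136

136


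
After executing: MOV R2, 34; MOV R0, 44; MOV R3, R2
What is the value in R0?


Register state trace:
  MOV R2, 34  → R2 = 34
  MOV R0, 44  → R0 = 44
  MOV R3, R2  → R3 = 34
Final: R0 = 44

44


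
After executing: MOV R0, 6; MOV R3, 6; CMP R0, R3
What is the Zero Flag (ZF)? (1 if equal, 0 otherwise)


Register state trace:
  MOV R0, 6  → R0 = 6
  MOV R3, 6  → R3 = 6
  CMP R0, R3  → computes 6 - 6 = 0
  Result is zero, so values are equal
ZF = 1

1


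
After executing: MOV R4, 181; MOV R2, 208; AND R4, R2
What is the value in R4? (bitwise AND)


Register state trace:
  MOV R4, 181  → R4 = 181 (0b10110101)
  MOV R2, 208  → R2 = 208 (0b11010000)
  AND R4, R2  → R4 = 181 AND 208 = 144 (0b10010000)
Final: R4 = 144

144


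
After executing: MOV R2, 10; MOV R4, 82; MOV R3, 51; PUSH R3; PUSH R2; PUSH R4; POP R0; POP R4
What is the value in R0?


Stack trace (top is rightmost):
  MOV R2, 10  → R2 = 10
  MOV R4, 82  → R4 = 82
  MOV R3, 51  → R3 = 51
  PUSH R3  → stack: [51]
  PUSH R2  → stack: [51, 10]
  PUSH R4  → stack: [51, 10, 82]
  POP R0  → R0 = 82, stack: [51, 10]
  POP R4  → R4 = 10, stack: [51]
Final: R0 = 82

82


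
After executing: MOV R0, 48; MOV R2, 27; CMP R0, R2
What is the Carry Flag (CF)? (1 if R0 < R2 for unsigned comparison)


Register state trace:
  MOV R0, 48  → R0 = 48
  MOV R2, 27  → R2 = 27
  CMP R0, R2  → unsigned 48 - 27: no borrow
  48 >= 27, so CF = 0
CF = 0

0


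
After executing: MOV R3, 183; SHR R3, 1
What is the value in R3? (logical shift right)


Register state trace:
  MOV R3, 183  → R3 = 183
  SHR R3, 1  → R3 = 183 >> 1 = 183 // 2^1 = 91
Final: R3 = 91

91


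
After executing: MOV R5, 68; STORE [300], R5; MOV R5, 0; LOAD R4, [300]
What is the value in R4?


Register and memory trace:
  MOV R5, 68  → R5 = 68
  STORE [300], R5  → mem[300] = 68
  MOV R5, 0  → R5 = 0
  LOAD R4, [300]  → R4 = mem[300] = 68
Final: R4 = 68

68


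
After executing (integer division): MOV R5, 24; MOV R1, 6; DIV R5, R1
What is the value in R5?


Register state trace:
  MOV R5, 24  → R5 = 24
  MOV R1, 6  → R1 = 6
  DIV R5, R1  → R5 = 24 // 6 = 4
Final: R5 = 4

4


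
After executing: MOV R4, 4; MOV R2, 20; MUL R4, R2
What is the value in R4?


Register state trace:
  MOV R4, 4  → R4 = 4
  MOV R2, 20  → R2 = 20
  MUL R4, R2  → R4 = 4 * 20 = 80
Final: R4 = 80

80


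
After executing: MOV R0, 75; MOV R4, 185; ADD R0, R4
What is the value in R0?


Register state trace:
  MOV R0, 75  → R0 = 75
  MOV R4, 185  → R4 = 185
  ADD R0, R4  → R0 = 75 + 185 = 260
Final: R0 = 260

260


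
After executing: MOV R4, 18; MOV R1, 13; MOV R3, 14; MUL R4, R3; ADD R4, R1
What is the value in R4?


Register state trace:
  MOV R4, 18  → R4 = 18
  MOV R1, 13  → R1 = 13
  MOV R3, 14  → R3 = 14
  MUL R4, R3  → R4 = 18 * 14 = 252
  ADD R4, R1  → R4 = 252 + 13 = 265
Final: R4 = 265

265


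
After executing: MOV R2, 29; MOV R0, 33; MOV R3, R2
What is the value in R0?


Register state trace:
  MOV R2, 29  → R2 = 29
  MOV R0, 33  → R0 = 33
  MOV R3, R2  → R3 = 29
Final: R0 = 33

33


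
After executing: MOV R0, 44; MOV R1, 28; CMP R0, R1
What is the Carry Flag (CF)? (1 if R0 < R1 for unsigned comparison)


Register state trace:
  MOV R0, 44  → R0 = 44
  MOV R1, 28  → R1 = 28
  CMP R0, R1  → unsigned 44 - 28: no borrow
  44 >= 28, so CF = 0
CF = 0

0


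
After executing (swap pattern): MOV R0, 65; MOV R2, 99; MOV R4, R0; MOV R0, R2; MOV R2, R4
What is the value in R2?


Register state trace (swap pattern):
  MOV R0, 65  → R0 = 65
  MOV R2, 99  → R2 = 99
  MOV R4, R0  → R4 = 65  (save R0)
  MOV R0, R2  → R0 = 99  (R0 gets R2's value)
  MOV R2, R4  → R2 = 65  (R2 gets saved value)
Final: R2 = 65

65


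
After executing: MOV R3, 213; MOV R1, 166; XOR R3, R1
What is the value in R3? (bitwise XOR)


Register state trace:
  MOV R3, 213  → R3 = 213 (0b11010101)
  MOV R1, 166  → R1 = 166 (0b10100110)
  XOR R3, R1  → R3 = 213 XOR 166 = 115 (0b01110011)
Final: R3 = 115

115


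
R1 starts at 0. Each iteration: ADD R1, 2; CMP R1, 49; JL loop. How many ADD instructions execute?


Loop trace (R1 starts at 0, target 49, step 2):
  ADD #1: R1 = 0 + 2 = 2  → 2 < 49, loop
  ADD #2: R1 = 2 + 2 = 4  → 4 < 49, loop
  ADD #3: R1 = 4 + 2 = 6  → 6 < 49, loop
  ADD #4: R1 = 6 + 2 = 8  → 8 < 49, loop
  ADD #5: R1 = 8 + 2 = 10  → 10 < 49, loop
  ADD #6: R1 = 10 + 2 = 12  → 12 < 49, loop
  ADD #7: R1 = 12 + 2 = 14  → 14 < 49, loop
  ADD #8: R1 = 14 + 2 = 16  → 16 < 49, loop
  ADD #9: R1 = 16 + 2 = 18  → 18 < 49, loop
  ADD #10: R1 = 18 + 2 = 20  → 20 < 49, loop
  ADD #11: R1 = 20 + 2 = 22  → 22 < 49, loop
  ADD #12: R1 = 22 + 2 = 24  → 24 < 49, loop
  ADD #13: R1 = 24 + 2 = 26  → 26 < 49, loop
  ADD #14: R1 = 26 + 2 = 28  → 28 < 49, loop
  ADD #15: R1 = 28 + 2 = 30  → 30 < 49, loop
  ADD #16: R1 = 30 + 2 = 32  → 32 < 49, loop
  ADD #17: R1 = 32 + 2 = 34  → 34 < 49, loop
  ADD #18: R1 = 34 + 2 = 36  → 36 < 49, loop
  ADD #19: R1 = 36 + 2 = 38  → 38 < 49, loop
  ADD #20: R1 = 38 + 2 = 40  → 40 < 49, loop
  ADD #21: R1 = 40 + 2 = 42  → 42 < 49, loop
  ADD #22: R1 = 42 + 2 = 44  → 44 < 49, loop
  ADD #23: R1 = 44 + 2 = 46  → 46 < 49, loop
  ADD #24: R1 = 46 + 2 = 48  → 48 < 49, loop
  ADD #25: R1 = 48 + 2 = 50  → 50 >= 49, exit
Total ADD instructions: 25

25


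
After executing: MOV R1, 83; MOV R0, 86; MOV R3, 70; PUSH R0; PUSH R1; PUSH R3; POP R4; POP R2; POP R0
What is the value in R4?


Stack trace (top is rightmost):
  MOV R1, 83  → R1 = 83
  MOV R0, 86  → R0 = 86
  MOV R3, 70  → R3 = 70
  PUSH R0  → stack: [86]
  PUSH R1  → stack: [86, 83]
  PUSH R3  → stack: [86, 83, 70]
  POP R4  → R4 = 70, stack: [86, 83]
  POP R2  → R2 = 83, stack: [86]
  POP R0  → R0 = 86, stack: []
Final: R4 = 70

70


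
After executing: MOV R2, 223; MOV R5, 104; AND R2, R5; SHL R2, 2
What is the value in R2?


Register state trace:
  MOV R2, 223  → R2 = 223 (0b11011111)
  MOV R5, 104  → R5 = 104 (0b01101000)
  AND R2, R5  → R2 = 223 AND 104 = 72 (0b01001000)
  SHL R2, 2  → R2 = 72 << 2 = 288
Final: R2 = 288

288


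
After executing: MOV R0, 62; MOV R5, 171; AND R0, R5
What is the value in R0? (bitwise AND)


Register state trace:
  MOV R0, 62  → R0 = 62 (0b00111110)
  MOV R5, 171  → R5 = 171 (0b10101011)
  AND R0, R5  → R0 = 62 AND 171 = 42 (0b00101010)
Final: R0 = 42

42


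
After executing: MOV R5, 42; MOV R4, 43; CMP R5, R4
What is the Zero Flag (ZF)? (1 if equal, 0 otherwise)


Register state trace:
  MOV R5, 42  → R5 = 42
  MOV R4, 43  → R4 = 43
  CMP R5, R4  → computes 42 - 43 = -1
  Result is nonzero, so values are not equal
ZF = 0

0


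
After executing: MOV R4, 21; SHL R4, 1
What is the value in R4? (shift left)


Register state trace:
  MOV R4, 21  → R4 = 21
  SHL R4, 1  → R4 = 21 << 1 = 21 * 2^1 = 42
Final: R4 = 42

42


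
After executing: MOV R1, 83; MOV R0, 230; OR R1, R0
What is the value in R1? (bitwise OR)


Register state trace:
  MOV R1, 83  → R1 = 83 (0b01010011)
  MOV R0, 230  → R0 = 230 (0b11100110)
  OR R1, R0   → R1 = 83 OR 230 = 247 (0b11110111)
Final: R1 = 247

247


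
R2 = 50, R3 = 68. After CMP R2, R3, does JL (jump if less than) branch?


Trace:
  R2 = 50, R3 = 68
  CMP R2, R3  → compares 50 vs 68
  JL checks: is 50 less than 68?
  50 < 68, so condition is true
Branch taken: Yes

Yes


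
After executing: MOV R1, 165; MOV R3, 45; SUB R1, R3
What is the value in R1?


Register state trace:
  MOV R1, 165  → R1 = 165
  MOV R3, 45  → R3 = 45
  SUB R1, R3  → R1 = 165 - 45 = 120
Final: R1 = 120

120


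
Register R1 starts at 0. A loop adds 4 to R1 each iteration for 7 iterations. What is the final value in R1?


Starting value: R1 = 0
  Iter 1: R1 = 0 + 4 = 4
  Iter 2: R1 = 4 + 4 = 8
  Iter 3: R1 = 8 + 4 = 12
  Iter 4: R1 = 12 + 4 = 16
  Iter 5: R1 = 16 + 4 = 20
  Iter 6: R1 = 20 + 4 = 24
  Iter 7: R1 = 24 + 4 = 28
Final: R1 = 28

28


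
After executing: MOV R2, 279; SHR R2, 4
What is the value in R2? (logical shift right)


Register state trace:
  MOV R2, 279  → R2 = 279
  SHR R2, 4  → R2 = 279 >> 4 = 279 // 2^4 = 17
Final: R2 = 17

17


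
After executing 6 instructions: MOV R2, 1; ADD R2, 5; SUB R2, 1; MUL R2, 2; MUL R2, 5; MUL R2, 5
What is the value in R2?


Register state trace:
  MOV R2, 1  → R2 = 1
  ADD R2, 5  → R2 = 1 + 5 = 6
  SUB R2, 1  → R2 = 6 - 1 = 5
  MUL R2, 2  → R2 = 5 * 2 = 10
  MUL R2, 5  → R2 = 10 * 5 = 50
  MUL R2, 5  → R2 = 50 * 5 = 250
Final: R2 = 250

250


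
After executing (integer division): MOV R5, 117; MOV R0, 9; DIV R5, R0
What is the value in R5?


Register state trace:
  MOV R5, 117  → R5 = 117
  MOV R0, 9  → R0 = 9
  DIV R5, R0  → R5 = 117 // 9 = 13
Final: R5 = 13

13


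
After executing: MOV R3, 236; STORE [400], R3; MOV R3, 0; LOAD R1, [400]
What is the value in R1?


Register and memory trace:
  MOV R3, 236  → R3 = 236
  STORE [400], R3  → mem[400] = 236
  MOV R3, 0  → R3 = 0
  LOAD R1, [400]  → R1 = mem[400] = 236
Final: R1 = 236

236


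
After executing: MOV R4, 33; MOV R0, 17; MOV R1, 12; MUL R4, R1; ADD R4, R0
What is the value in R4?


Register state trace:
  MOV R4, 33  → R4 = 33
  MOV R0, 17  → R0 = 17
  MOV R1, 12  → R1 = 12
  MUL R4, R1  → R4 = 33 * 12 = 396
  ADD R4, R0  → R4 = 396 + 17 = 413
Final: R4 = 413

413


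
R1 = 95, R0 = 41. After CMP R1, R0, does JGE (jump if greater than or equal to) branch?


Trace:
  R1 = 95, R0 = 41
  CMP R1, R0  → compares 95 vs 41
  JGE checks: is 95 greater than or equal to 41?
  95 > 41, so condition is true
Branch taken: Yes

Yes


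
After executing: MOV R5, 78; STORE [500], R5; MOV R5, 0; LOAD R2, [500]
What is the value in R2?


Register and memory trace:
  MOV R5, 78  → R5 = 78
  STORE [500], R5  → mem[500] = 78
  MOV R5, 0  → R5 = 0
  LOAD R2, [500]  → R2 = mem[500] = 78
Final: R2 = 78

78


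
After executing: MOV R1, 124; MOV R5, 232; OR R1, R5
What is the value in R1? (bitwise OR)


Register state trace:
  MOV R1, 124  → R1 = 124 (0b01111100)
  MOV R5, 232  → R5 = 232 (0b11101000)
  OR R1, R5   → R1 = 124 OR 232 = 252 (0b11111100)
Final: R1 = 252

252


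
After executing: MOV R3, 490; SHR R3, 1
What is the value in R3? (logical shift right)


Register state trace:
  MOV R3, 490  → R3 = 490
  SHR R3, 1  → R3 = 490 >> 1 = 490 // 2^1 = 245
Final: R3 = 245

245


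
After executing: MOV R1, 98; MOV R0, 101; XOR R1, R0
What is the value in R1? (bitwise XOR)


Register state trace:
  MOV R1, 98  → R1 = 98 (0b01100010)
  MOV R0, 101  → R0 = 101 (0b01100101)
  XOR R1, R0  → R1 = 98 XOR 101 = 7 (0b00000111)
Final: R1 = 7

7


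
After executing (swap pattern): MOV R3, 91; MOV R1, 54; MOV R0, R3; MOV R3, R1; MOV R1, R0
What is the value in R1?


Register state trace (swap pattern):
  MOV R3, 91  → R3 = 91
  MOV R1, 54  → R1 = 54
  MOV R0, R3  → R0 = 91  (save R3)
  MOV R3, R1  → R3 = 54  (R3 gets R1's value)
  MOV R1, R0  → R1 = 91  (R1 gets saved value)
Final: R1 = 91

91


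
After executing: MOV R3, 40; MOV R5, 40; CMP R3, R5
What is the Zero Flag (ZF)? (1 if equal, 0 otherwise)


Register state trace:
  MOV R3, 40  → R3 = 40
  MOV R5, 40  → R5 = 40
  CMP R3, R5  → computes 40 - 40 = 0
  Result is zero, so values are equal
ZF = 1

1


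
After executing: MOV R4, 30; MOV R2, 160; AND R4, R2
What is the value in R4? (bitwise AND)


Register state trace:
  MOV R4, 30  → R4 = 30 (0b00011110)
  MOV R2, 160  → R2 = 160 (0b10100000)
  AND R4, R2  → R4 = 30 AND 160 = 0 (0b00000000)
Final: R4 = 0

0


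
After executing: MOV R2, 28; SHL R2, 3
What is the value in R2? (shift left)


Register state trace:
  MOV R2, 28  → R2 = 28
  SHL R2, 3  → R2 = 28 << 3 = 28 * 2^3 = 224
Final: R2 = 224

224


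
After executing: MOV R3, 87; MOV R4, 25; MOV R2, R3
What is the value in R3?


Register state trace:
  MOV R3, 87  → R3 = 87
  MOV R4, 25  → R4 = 25
  MOV R2, R3  → R2 = 87
Final: R3 = 87

87


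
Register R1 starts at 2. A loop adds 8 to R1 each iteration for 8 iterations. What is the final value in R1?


Starting value: R1 = 2
  Iter 1: R1 = 2 + 8 = 10
  Iter 2: R1 = 10 + 8 = 18
  Iter 3: R1 = 18 + 8 = 26
  Iter 4: R1 = 26 + 8 = 34
  Iter 5: R1 = 34 + 8 = 42
  Iter 6: R1 = 42 + 8 = 50
  Iter 7: R1 = 50 + 8 = 58
  Iter 8: R1 = 58 + 8 = 66
Final: R1 = 66

66


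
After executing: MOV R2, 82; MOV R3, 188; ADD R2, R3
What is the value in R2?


Register state trace:
  MOV R2, 82  → R2 = 82
  MOV R3, 188  → R3 = 188
  ADD R2, R3  → R2 = 82 + 188 = 270
Final: R2 = 270

270


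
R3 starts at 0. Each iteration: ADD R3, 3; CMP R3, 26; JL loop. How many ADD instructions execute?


Loop trace (R3 starts at 0, target 26, step 3):
  ADD #1: R3 = 0 + 3 = 3  → 3 < 26, loop
  ADD #2: R3 = 3 + 3 = 6  → 6 < 26, loop
  ADD #3: R3 = 6 + 3 = 9  → 9 < 26, loop
  ADD #4: R3 = 9 + 3 = 12  → 12 < 26, loop
  ADD #5: R3 = 12 + 3 = 15  → 15 < 26, loop
  ADD #6: R3 = 15 + 3 = 18  → 18 < 26, loop
  ADD #7: R3 = 18 + 3 = 21  → 21 < 26, loop
  ADD #8: R3 = 21 + 3 = 24  → 24 < 26, loop
  ADD #9: R3 = 24 + 3 = 27  → 27 >= 26, exit
Total ADD instructions: 9

9


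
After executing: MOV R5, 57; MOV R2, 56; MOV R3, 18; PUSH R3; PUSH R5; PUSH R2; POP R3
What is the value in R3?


Stack trace (top is rightmost):
  MOV R5, 57  → R5 = 57
  MOV R2, 56  → R2 = 56
  MOV R3, 18  → R3 = 18
  PUSH R3  → stack: [18]
  PUSH R5  → stack: [18, 57]
  PUSH R2  → stack: [18, 57, 56]
  POP R3  → R3 = 56, stack: [18, 57]
Final: R3 = 56

56


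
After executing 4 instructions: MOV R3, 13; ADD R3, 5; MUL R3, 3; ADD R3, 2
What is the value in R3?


Register state trace:
  MOV R3, 13  → R3 = 13
  ADD R3, 5  → R3 = 13 + 5 = 18
  MUL R3, 3  → R3 = 18 * 3 = 54
  ADD R3, 2  → R3 = 54 + 2 = 56
Final: R3 = 56

56


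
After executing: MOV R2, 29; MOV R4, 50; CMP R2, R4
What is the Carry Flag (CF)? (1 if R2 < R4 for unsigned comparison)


Register state trace:
  MOV R2, 29  → R2 = 29
  MOV R4, 50  → R4 = 50
  CMP R2, R4  → unsigned 29 - 50: borrow occurs
  29 < 50, so CF = 1
CF = 1

1


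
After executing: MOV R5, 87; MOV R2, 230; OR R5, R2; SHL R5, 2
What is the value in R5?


Register state trace:
  MOV R5, 87  → R5 = 87 (0b01010111)
  MOV R2, 230  → R2 = 230 (0b11100110)
  OR R5, R2  → R5 = 87 OR 230 = 247 (0b11110111)
  SHL R5, 2  → R5 = 247 << 2 = 988
Final: R5 = 988

988


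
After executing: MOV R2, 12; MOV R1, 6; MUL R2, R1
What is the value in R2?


Register state trace:
  MOV R2, 12  → R2 = 12
  MOV R1, 6  → R1 = 6
  MUL R2, R1  → R2 = 12 * 6 = 72
Final: R2 = 72

72


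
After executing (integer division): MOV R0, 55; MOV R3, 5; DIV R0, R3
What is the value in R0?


Register state trace:
  MOV R0, 55  → R0 = 55
  MOV R3, 5  → R3 = 5
  DIV R0, R3  → R0 = 55 // 5 = 11
Final: R0 = 11

11


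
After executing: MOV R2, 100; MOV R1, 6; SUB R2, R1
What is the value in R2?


Register state trace:
  MOV R2, 100  → R2 = 100
  MOV R1, 6  → R1 = 6
  SUB R2, R1  → R2 = 100 - 6 = 94
Final: R2 = 94

94


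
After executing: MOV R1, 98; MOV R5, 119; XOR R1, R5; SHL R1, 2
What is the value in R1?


Register state trace:
  MOV R1, 98  → R1 = 98 (0b01100010)
  MOV R5, 119  → R5 = 119 (0b01110111)
  XOR R1, R5  → R1 = 98 XOR 119 = 21 (0b00010101)
  SHL R1, 2  → R1 = 21 << 2 = 84
Final: R1 = 84

84


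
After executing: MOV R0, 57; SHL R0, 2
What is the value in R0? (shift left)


Register state trace:
  MOV R0, 57  → R0 = 57
  SHL R0, 2  → R0 = 57 << 2 = 57 * 2^2 = 228
Final: R0 = 228

228


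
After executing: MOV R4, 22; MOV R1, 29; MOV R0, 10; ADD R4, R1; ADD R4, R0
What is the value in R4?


Register state trace:
  MOV R4, 22  → R4 = 22
  MOV R1, 29  → R1 = 29
  MOV R0, 10  → R0 = 10
  ADD R4, R1  → R4 = 22 + 29 = 51
  ADD R4, R0  → R4 = 51 + 10 = 61
Final: R4 = 61

61


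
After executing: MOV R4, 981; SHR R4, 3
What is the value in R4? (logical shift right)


Register state trace:
  MOV R4, 981  → R4 = 981
  SHR R4, 3  → R4 = 981 >> 3 = 981 // 2^3 = 122
Final: R4 = 122

122


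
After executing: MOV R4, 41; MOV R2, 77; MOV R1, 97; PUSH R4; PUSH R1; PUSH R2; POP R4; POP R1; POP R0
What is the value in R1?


Stack trace (top is rightmost):
  MOV R4, 41  → R4 = 41
  MOV R2, 77  → R2 = 77
  MOV R1, 97  → R1 = 97
  PUSH R4  → stack: [41]
  PUSH R1  → stack: [41, 97]
  PUSH R2  → stack: [41, 97, 77]
  POP R4  → R4 = 77, stack: [41, 97]
  POP R1  → R1 = 97, stack: [41]
  POP R0  → R0 = 41, stack: []
Final: R1 = 97

97


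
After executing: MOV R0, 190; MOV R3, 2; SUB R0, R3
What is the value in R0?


Register state trace:
  MOV R0, 190  → R0 = 190
  MOV R3, 2  → R3 = 2
  SUB R0, R3  → R0 = 190 - 2 = 188
Final: R0 = 188

188


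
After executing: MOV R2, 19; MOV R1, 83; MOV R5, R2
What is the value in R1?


Register state trace:
  MOV R2, 19  → R2 = 19
  MOV R1, 83  → R1 = 83
  MOV R5, R2  → R5 = 19
Final: R1 = 83

83


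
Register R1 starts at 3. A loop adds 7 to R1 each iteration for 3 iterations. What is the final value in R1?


Starting value: R1 = 3
  Iter 1: R1 = 3 + 7 = 10
  Iter 2: R1 = 10 + 7 = 17
  Iter 3: R1 = 17 + 7 = 24
Final: R1 = 24

24


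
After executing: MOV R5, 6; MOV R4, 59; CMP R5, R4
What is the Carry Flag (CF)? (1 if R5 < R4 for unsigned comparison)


Register state trace:
  MOV R5, 6  → R5 = 6
  MOV R4, 59  → R4 = 59
  CMP R5, R4  → unsigned 6 - 59: borrow occurs
  6 < 59, so CF = 1
CF = 1

1


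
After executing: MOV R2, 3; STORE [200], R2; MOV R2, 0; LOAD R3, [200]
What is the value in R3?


Register and memory trace:
  MOV R2, 3  → R2 = 3
  STORE [200], R2  → mem[200] = 3
  MOV R2, 0  → R2 = 0
  LOAD R3, [200]  → R3 = mem[200] = 3
Final: R3 = 3

3


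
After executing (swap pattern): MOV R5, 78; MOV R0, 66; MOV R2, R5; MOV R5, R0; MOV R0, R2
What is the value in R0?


Register state trace (swap pattern):
  MOV R5, 78  → R5 = 78
  MOV R0, 66  → R0 = 66
  MOV R2, R5  → R2 = 78  (save R5)
  MOV R5, R0  → R5 = 66  (R5 gets R0's value)
  MOV R0, R2  → R0 = 78  (R0 gets saved value)
Final: R0 = 78

78


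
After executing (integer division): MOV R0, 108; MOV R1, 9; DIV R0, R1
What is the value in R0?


Register state trace:
  MOV R0, 108  → R0 = 108
  MOV R1, 9  → R1 = 9
  DIV R0, R1  → R0 = 108 // 9 = 12
Final: R0 = 12

12


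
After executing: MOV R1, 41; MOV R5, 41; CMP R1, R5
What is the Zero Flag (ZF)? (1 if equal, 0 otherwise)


Register state trace:
  MOV R1, 41  → R1 = 41
  MOV R5, 41  → R5 = 41
  CMP R1, R5  → computes 41 - 41 = 0
  Result is zero, so values are equal
ZF = 1

1


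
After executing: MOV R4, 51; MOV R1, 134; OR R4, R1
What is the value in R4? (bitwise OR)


Register state trace:
  MOV R4, 51  → R4 = 51 (0b00110011)
  MOV R1, 134  → R1 = 134 (0b10000110)
  OR R4, R1   → R4 = 51 OR 134 = 183 (0b10110111)
Final: R4 = 183

183


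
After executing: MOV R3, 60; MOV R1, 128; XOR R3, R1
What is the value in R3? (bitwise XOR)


Register state trace:
  MOV R3, 60  → R3 = 60 (0b00111100)
  MOV R1, 128  → R1 = 128 (0b10000000)
  XOR R3, R1  → R3 = 60 XOR 128 = 188 (0b10111100)
Final: R3 = 188

188


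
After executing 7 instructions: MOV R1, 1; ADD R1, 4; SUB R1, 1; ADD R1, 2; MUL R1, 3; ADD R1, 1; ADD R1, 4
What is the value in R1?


Register state trace:
  MOV R1, 1  → R1 = 1
  ADD R1, 4  → R1 = 1 + 4 = 5
  SUB R1, 1  → R1 = 5 - 1 = 4
  ADD R1, 2  → R1 = 4 + 2 = 6
  MUL R1, 3  → R1 = 6 * 3 = 18
  ADD R1, 1  → R1 = 18 + 1 = 19
  ADD R1, 4  → R1 = 19 + 4 = 23
Final: R1 = 23

23


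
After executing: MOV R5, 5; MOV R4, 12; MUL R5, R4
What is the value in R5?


Register state trace:
  MOV R5, 5  → R5 = 5
  MOV R4, 12  → R4 = 12
  MUL R5, R4  → R5 = 5 * 12 = 60
Final: R5 = 60

60


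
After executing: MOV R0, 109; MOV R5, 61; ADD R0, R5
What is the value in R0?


Register state trace:
  MOV R0, 109  → R0 = 109
  MOV R5, 61  → R5 = 61
  ADD R0, R5  → R0 = 109 + 61 = 170
Final: R0 = 170

170


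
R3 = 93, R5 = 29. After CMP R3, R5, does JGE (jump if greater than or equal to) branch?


Trace:
  R3 = 93, R5 = 29
  CMP R3, R5  → compares 93 vs 29
  JGE checks: is 93 greater than or equal to 29?
  93 > 29, so condition is true
Branch taken: Yes

Yes


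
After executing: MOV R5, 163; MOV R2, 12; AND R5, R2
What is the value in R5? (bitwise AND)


Register state trace:
  MOV R5, 163  → R5 = 163 (0b10100011)
  MOV R2, 12  → R2 = 12 (0b00001100)
  AND R5, R2  → R5 = 163 AND 12 = 0 (0b00000000)
Final: R5 = 0

0


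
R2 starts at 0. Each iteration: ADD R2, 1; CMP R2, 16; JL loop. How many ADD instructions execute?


Loop trace (R2 starts at 0, target 16, step 1):
  ADD #1: R2 = 0 + 1 = 1  → 1 < 16, loop
  ADD #2: R2 = 1 + 1 = 2  → 2 < 16, loop
  ADD #3: R2 = 2 + 1 = 3  → 3 < 16, loop
  ADD #4: R2 = 3 + 1 = 4  → 4 < 16, loop
  ADD #5: R2 = 4 + 1 = 5  → 5 < 16, loop
  ADD #6: R2 = 5 + 1 = 6  → 6 < 16, loop
  ADD #7: R2 = 6 + 1 = 7  → 7 < 16, loop
  ADD #8: R2 = 7 + 1 = 8  → 8 < 16, loop
  ADD #9: R2 = 8 + 1 = 9  → 9 < 16, loop
  ADD #10: R2 = 9 + 1 = 10  → 10 < 16, loop
  ADD #11: R2 = 10 + 1 = 11  → 11 < 16, loop
  ADD #12: R2 = 11 + 1 = 12  → 12 < 16, loop
  ADD #13: R2 = 12 + 1 = 13  → 13 < 16, loop
  ADD #14: R2 = 13 + 1 = 14  → 14 < 16, loop
  ADD #15: R2 = 14 + 1 = 15  → 15 < 16, loop
  ADD #16: R2 = 15 + 1 = 16  → 16 >= 16, exit
Total ADD instructions: 16

16


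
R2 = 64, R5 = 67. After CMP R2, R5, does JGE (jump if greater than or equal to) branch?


Trace:
  R2 = 64, R5 = 67
  CMP R2, R5  → compares 64 vs 67
  JGE checks: is 64 greater than or equal to 67?
  64 < 67, so condition is false
Branch taken: No

No


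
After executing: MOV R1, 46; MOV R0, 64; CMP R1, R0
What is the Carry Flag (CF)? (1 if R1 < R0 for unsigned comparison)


Register state trace:
  MOV R1, 46  → R1 = 46
  MOV R0, 64  → R0 = 64
  CMP R1, R0  → unsigned 46 - 64: borrow occurs
  46 < 64, so CF = 1
CF = 1

1


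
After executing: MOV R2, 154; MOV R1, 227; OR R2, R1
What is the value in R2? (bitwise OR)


Register state trace:
  MOV R2, 154  → R2 = 154 (0b10011010)
  MOV R1, 227  → R1 = 227 (0b11100011)
  OR R2, R1   → R2 = 154 OR 227 = 251 (0b11111011)
Final: R2 = 251

251


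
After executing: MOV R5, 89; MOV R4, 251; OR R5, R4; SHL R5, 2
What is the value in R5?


Register state trace:
  MOV R5, 89  → R5 = 89 (0b01011001)
  MOV R4, 251  → R4 = 251 (0b11111011)
  OR R5, R4  → R5 = 89 OR 251 = 251 (0b11111011)
  SHL R5, 2  → R5 = 251 << 2 = 1004
Final: R5 = 1004

1004


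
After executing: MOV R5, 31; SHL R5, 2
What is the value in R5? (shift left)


Register state trace:
  MOV R5, 31  → R5 = 31
  SHL R5, 2  → R5 = 31 << 2 = 31 * 2^2 = 124
Final: R5 = 124

124


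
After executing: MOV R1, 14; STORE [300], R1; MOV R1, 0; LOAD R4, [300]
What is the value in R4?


Register and memory trace:
  MOV R1, 14  → R1 = 14
  STORE [300], R1  → mem[300] = 14
  MOV R1, 0  → R1 = 0
  LOAD R4, [300]  → R4 = mem[300] = 14
Final: R4 = 14

14


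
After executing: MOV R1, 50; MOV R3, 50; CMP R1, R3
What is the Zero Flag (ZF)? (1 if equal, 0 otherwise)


Register state trace:
  MOV R1, 50  → R1 = 50
  MOV R3, 50  → R3 = 50
  CMP R1, R3  → computes 50 - 50 = 0
  Result is zero, so values are equal
ZF = 1

1


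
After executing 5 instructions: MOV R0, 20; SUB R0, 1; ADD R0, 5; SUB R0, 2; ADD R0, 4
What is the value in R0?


Register state trace:
  MOV R0, 20  → R0 = 20
  SUB R0, 1  → R0 = 20 - 1 = 19
  ADD R0, 5  → R0 = 19 + 5 = 24
  SUB R0, 2  → R0 = 24 - 2 = 22
  ADD R0, 4  → R0 = 22 + 4 = 26
Final: R0 = 26

26


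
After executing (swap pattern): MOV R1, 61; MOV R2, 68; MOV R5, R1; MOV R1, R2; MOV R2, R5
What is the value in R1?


Register state trace (swap pattern):
  MOV R1, 61  → R1 = 61
  MOV R2, 68  → R2 = 68
  MOV R5, R1  → R5 = 61  (save R1)
  MOV R1, R2  → R1 = 68  (R1 gets R2's value)
  MOV R2, R5  → R2 = 61  (R2 gets saved value)
Final: R1 = 68

68


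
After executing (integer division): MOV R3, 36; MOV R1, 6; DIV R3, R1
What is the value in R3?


Register state trace:
  MOV R3, 36  → R3 = 36
  MOV R1, 6  → R1 = 6
  DIV R3, R1  → R3 = 36 // 6 = 6
Final: R3 = 6

6


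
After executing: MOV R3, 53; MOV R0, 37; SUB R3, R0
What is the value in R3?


Register state trace:
  MOV R3, 53  → R3 = 53
  MOV R0, 37  → R0 = 37
  SUB R3, R0  → R3 = 53 - 37 = 16
Final: R3 = 16

16


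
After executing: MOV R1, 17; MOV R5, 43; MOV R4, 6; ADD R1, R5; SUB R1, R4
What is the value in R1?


Register state trace:
  MOV R1, 17  → R1 = 17
  MOV R5, 43  → R5 = 43
  MOV R4, 6  → R4 = 6
  ADD R1, R5  → R1 = 17 + 43 = 60
  SUB R1, R4  → R1 = 60 - 6 = 54
Final: R1 = 54

54


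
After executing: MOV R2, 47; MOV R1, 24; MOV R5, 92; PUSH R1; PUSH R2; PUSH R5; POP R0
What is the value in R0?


Stack trace (top is rightmost):
  MOV R2, 47  → R2 = 47
  MOV R1, 24  → R1 = 24
  MOV R5, 92  → R5 = 92
  PUSH R1  → stack: [24]
  PUSH R2  → stack: [24, 47]
  PUSH R5  → stack: [24, 47, 92]
  POP R0  → R0 = 92, stack: [24, 47]
Final: R0 = 92

92


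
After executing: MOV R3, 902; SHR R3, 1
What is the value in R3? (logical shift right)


Register state trace:
  MOV R3, 902  → R3 = 902
  SHR R3, 1  → R3 = 902 >> 1 = 902 // 2^1 = 451
Final: R3 = 451

451


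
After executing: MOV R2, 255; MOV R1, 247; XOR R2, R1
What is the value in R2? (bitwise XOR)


Register state trace:
  MOV R2, 255  → R2 = 255 (0b11111111)
  MOV R1, 247  → R1 = 247 (0b11110111)
  XOR R2, R1  → R2 = 255 XOR 247 = 8 (0b00001000)
Final: R2 = 8

8


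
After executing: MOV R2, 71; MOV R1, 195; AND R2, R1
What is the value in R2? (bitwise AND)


Register state trace:
  MOV R2, 71  → R2 = 71 (0b01000111)
  MOV R1, 195  → R1 = 195 (0b11000011)
  AND R2, R1  → R2 = 71 AND 195 = 67 (0b01000011)
Final: R2 = 67

67


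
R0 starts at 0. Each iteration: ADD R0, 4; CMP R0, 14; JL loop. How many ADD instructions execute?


Loop trace (R0 starts at 0, target 14, step 4):
  ADD #1: R0 = 0 + 4 = 4  → 4 < 14, loop
  ADD #2: R0 = 4 + 4 = 8  → 8 < 14, loop
  ADD #3: R0 = 8 + 4 = 12  → 12 < 14, loop
  ADD #4: R0 = 12 + 4 = 16  → 16 >= 14, exit
Total ADD instructions: 4

4


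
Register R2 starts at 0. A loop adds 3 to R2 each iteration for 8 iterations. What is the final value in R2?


Starting value: R2 = 0
  Iter 1: R2 = 0 + 3 = 3
  Iter 2: R2 = 3 + 3 = 6
  Iter 3: R2 = 6 + 3 = 9
  Iter 4: R2 = 9 + 3 = 12
  Iter 5: R2 = 12 + 3 = 15
  Iter 6: R2 = 15 + 3 = 18
  Iter 7: R2 = 18 + 3 = 21
  Iter 8: R2 = 21 + 3 = 24
Final: R2 = 24

24


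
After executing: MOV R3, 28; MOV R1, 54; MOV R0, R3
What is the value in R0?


Register state trace:
  MOV R3, 28  → R3 = 28
  MOV R1, 54  → R1 = 54
  MOV R0, R3  → R0 = 28
Final: R0 = 28

28


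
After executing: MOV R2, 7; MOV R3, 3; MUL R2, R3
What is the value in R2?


Register state trace:
  MOV R2, 7  → R2 = 7
  MOV R3, 3  → R3 = 3
  MUL R2, R3  → R2 = 7 * 3 = 21
Final: R2 = 21

21


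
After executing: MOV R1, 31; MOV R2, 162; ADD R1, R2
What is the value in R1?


Register state trace:
  MOV R1, 31  → R1 = 31
  MOV R2, 162  → R2 = 162
  ADD R1, R2  → R1 = 31 + 162 = 193
Final: R1 = 193

193


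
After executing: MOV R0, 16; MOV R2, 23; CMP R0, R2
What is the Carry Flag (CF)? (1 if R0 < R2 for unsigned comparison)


Register state trace:
  MOV R0, 16  → R0 = 16
  MOV R2, 23  → R2 = 23
  CMP R0, R2  → unsigned 16 - 23: borrow occurs
  16 < 23, so CF = 1
CF = 1

1


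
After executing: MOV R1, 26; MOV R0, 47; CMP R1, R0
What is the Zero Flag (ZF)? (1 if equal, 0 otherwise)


Register state trace:
  MOV R1, 26  → R1 = 26
  MOV R0, 47  → R0 = 47
  CMP R1, R0  → computes 26 - 47 = -21
  Result is nonzero, so values are not equal
ZF = 0

0


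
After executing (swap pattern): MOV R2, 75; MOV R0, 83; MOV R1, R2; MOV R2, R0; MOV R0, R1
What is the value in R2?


Register state trace (swap pattern):
  MOV R2, 75  → R2 = 75
  MOV R0, 83  → R0 = 83
  MOV R1, R2  → R1 = 75  (save R2)
  MOV R2, R0  → R2 = 83  (R2 gets R0's value)
  MOV R0, R1  → R0 = 75  (R0 gets saved value)
Final: R2 = 83

83


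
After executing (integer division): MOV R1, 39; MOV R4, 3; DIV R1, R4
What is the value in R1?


Register state trace:
  MOV R1, 39  → R1 = 39
  MOV R4, 3  → R4 = 3
  DIV R1, R4  → R1 = 39 // 3 = 13
Final: R1 = 13

13


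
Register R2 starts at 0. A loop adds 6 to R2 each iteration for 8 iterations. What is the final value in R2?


Starting value: R2 = 0
  Iter 1: R2 = 0 + 6 = 6
  Iter 2: R2 = 6 + 6 = 12
  Iter 3: R2 = 12 + 6 = 18
  Iter 4: R2 = 18 + 6 = 24
  Iter 5: R2 = 24 + 6 = 30
  Iter 6: R2 = 30 + 6 = 36
  Iter 7: R2 = 36 + 6 = 42
  Iter 8: R2 = 42 + 6 = 48
Final: R2 = 48

48


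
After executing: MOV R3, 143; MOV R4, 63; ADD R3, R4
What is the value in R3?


Register state trace:
  MOV R3, 143  → R3 = 143
  MOV R4, 63  → R4 = 63
  ADD R3, R4  → R3 = 143 + 63 = 206
Final: R3 = 206

206


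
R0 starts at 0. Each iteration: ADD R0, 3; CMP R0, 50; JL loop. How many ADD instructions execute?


Loop trace (R0 starts at 0, target 50, step 3):
  ADD #1: R0 = 0 + 3 = 3  → 3 < 50, loop
  ADD #2: R0 = 3 + 3 = 6  → 6 < 50, loop
  ADD #3: R0 = 6 + 3 = 9  → 9 < 50, loop
  ADD #4: R0 = 9 + 3 = 12  → 12 < 50, loop
  ADD #5: R0 = 12 + 3 = 15  → 15 < 50, loop
  ADD #6: R0 = 15 + 3 = 18  → 18 < 50, loop
  ADD #7: R0 = 18 + 3 = 21  → 21 < 50, loop
  ADD #8: R0 = 21 + 3 = 24  → 24 < 50, loop
  ADD #9: R0 = 24 + 3 = 27  → 27 < 50, loop
  ADD #10: R0 = 27 + 3 = 30  → 30 < 50, loop
  ADD #11: R0 = 30 + 3 = 33  → 33 < 50, loop
  ADD #12: R0 = 33 + 3 = 36  → 36 < 50, loop
  ADD #13: R0 = 36 + 3 = 39  → 39 < 50, loop
  ADD #14: R0 = 39 + 3 = 42  → 42 < 50, loop
  ADD #15: R0 = 42 + 3 = 45  → 45 < 50, loop
  ADD #16: R0 = 45 + 3 = 48  → 48 < 50, loop
  ADD #17: R0 = 48 + 3 = 51  → 51 >= 50, exit
Total ADD instructions: 17

17
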